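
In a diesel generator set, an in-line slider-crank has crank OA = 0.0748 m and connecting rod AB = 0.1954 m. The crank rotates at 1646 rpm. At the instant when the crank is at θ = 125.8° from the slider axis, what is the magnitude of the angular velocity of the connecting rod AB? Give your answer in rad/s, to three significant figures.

40.6

ω = 172.4 rad/s (converted from 1646 rpm).
The rod makes angle φ with the slider axis where L sinφ = r sinθ; differentiating, L cosφ·φ̇ = r ω cosθ.
L cosφ = √(L² − r² sin²θ) = 0.18574 m.
|ω_rod| = r ω |cosθ| / √(L² − r² sin²θ) = 0.0748·172.4·0.58496/0.18574 = 40.604 rad/s.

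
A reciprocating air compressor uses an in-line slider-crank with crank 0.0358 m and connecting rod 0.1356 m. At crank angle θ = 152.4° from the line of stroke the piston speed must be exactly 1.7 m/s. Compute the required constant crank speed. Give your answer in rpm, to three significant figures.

For an in-line slider-crank, |v_piston| = rω|sinθ|·[1 + r cosθ/√(L² − r² sin²θ)].
With r = 0.0358 m, L = 0.1356 m, θ = 152.4°: the bracketed kinematic factor |dx/dθ| = 0.012676 m.
ω = v/|dx/dθ| = 1.7/0.012676 = 134.11 rad/s.
N = 60ω/(2π) = 1280.7 rpm.

1280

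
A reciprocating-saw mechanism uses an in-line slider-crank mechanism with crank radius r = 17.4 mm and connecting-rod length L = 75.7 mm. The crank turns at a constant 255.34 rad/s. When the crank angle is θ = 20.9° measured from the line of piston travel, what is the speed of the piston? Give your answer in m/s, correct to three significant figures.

1.93

ω = 255.3 rad/s
For an in-line slider-crank, x = r cosθ + √(L² − r² sin²θ), so v = −rω sinθ·[1 + r cosθ/√(L² − r² sin²θ)].
With r = 0.0174 m, L = 0.0757 m, θ = 20.9°: √(L² − r² sin²θ) = 0.075445 m.
v = −0.0174·255.3·0.35674·[1 + 0.0174·0.93420/0.075445] = -1.9264 m/s.
|v| = 1.9264 m/s.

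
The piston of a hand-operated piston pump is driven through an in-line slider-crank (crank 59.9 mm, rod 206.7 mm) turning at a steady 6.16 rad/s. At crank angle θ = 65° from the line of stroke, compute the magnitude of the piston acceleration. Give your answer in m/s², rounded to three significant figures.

ω = 6.16 rad/s
x(θ) = r cosθ + √(L² − r² sin²θ); with ω constant, a = ω²·d²x/dθ².
d²x/dθ² = −r cosθ − r²(cos2θ)/√u − r⁴ sin²2θ/(4u^{3/2}),  u = L² − r² sin²θ = 0.0397777 m².
Substituting r = 0.0599 m, L = 0.2067 m, θ = 65°: d²x/dθ² = -0.013989 m.
a = ω²·d²x/dθ² = (6.16)²·(-0.013989) = -0.53082 m/s²;  |a| = 0.53082 m/s².

0.531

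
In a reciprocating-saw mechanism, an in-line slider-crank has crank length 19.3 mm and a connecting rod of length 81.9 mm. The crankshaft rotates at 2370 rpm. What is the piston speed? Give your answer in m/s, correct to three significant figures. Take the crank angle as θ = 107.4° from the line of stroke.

ω = 2π·2370/60 = 248.2 rad/s
For an in-line slider-crank, x = r cosθ + √(L² − r² sin²θ), so v = −rω sinθ·[1 + r cosθ/√(L² − r² sin²θ)].
With r = 0.0193 m, L = 0.0819 m, θ = 107.4°: √(L² − r² sin²θ) = 0.079802 m.
v = −0.0193·248.2·0.95424·[1 + 0.0193·-0.29904/0.079802] = -4.2402 m/s.
|v| = 4.2402 m/s.

4.24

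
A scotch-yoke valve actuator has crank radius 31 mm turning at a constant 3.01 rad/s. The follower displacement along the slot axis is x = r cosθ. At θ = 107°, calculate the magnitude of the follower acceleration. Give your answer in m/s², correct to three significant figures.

ω = 3.01 rad/s
x = r cosθ ⇒ ẍ = −rω² cosθ (ω constant).
|a| = rω²|cosθ| = 0.031·(3.01)²·|cos 107°| = 0.082116 m/s².

0.0821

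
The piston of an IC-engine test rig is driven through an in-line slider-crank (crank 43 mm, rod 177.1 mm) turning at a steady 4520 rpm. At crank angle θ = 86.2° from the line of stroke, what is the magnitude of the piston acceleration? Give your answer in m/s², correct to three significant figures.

ω = 2π·4520/60 = 473.3 rad/s
x(θ) = r cosθ + √(L² − r² sin²θ); with ω constant, a = ω²·d²x/dθ².
d²x/dθ² = −r cosθ − r²(cos2θ)/√u − r⁴ sin²2θ/(4u^{3/2}),  u = L² − r² sin²θ = 0.0295235 m².
Substituting r = 0.043 m, L = 0.1771 m, θ = 86.2°: d²x/dθ² = +0.0078137 m.
a = ω²·d²x/dθ² = (473.3)²·(+0.0078137) = +1750.6 m/s²;  |a| = 1750.6 m/s².

1750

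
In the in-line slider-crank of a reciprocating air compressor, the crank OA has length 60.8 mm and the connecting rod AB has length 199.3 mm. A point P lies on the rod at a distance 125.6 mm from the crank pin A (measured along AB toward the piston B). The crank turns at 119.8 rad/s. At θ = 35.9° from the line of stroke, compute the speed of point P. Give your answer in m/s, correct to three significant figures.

5.41

ω = 119.8 rad/s.  Crank-pin speed |V_A| = rω = 7.2838 m/s, perpendicular to OA.
Rod angle: sinφ = −(r/L) sinθ ⇒ φ = -10.305°; ω_rod = −rω cosθ/√(L²−r²sin²θ) = -30.09 rad/s.
V_P = V_A + ω_rod × AP, with AP = 0.1256 m along the rod.
Components: V_Px = −rω sinθ − a·ω_rod·sinφ = -4.9471 m/s;  V_Py = rω cosθ + a·ω_rod·cosφ = +2.1819 m/s.
|V_P| = √(V_Px² + V_Py²) = 5.4069 m/s.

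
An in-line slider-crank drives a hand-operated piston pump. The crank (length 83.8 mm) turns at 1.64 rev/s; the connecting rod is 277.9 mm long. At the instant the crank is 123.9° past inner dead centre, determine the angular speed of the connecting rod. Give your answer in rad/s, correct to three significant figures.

ω = 10.3 rad/s (converted from 1.64 rev/s).
The rod makes angle φ with the slider axis where L sinφ = r sinθ; differentiating, L cosφ·φ̇ = r ω cosθ.
L cosφ = √(L² − r² sin²θ) = 0.26905 m.
|ω_rod| = r ω |cosθ| / √(L² − r² sin²θ) = 0.0838·10.3·0.55775/0.26905 = 1.79 rad/s.

1.79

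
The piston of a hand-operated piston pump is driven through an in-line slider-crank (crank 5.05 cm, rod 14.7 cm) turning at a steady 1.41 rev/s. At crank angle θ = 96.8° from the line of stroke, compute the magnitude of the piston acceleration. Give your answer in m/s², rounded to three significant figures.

ω = 2π·1.41 = 8.859 rad/s
x(θ) = r cosθ + √(L² − r² sin²θ); with ω constant, a = ω²·d²x/dθ².
d²x/dθ² = −r cosθ − r²(cos2θ)/√u − r⁴ sin²2θ/(4u^{3/2}),  u = L² − r² sin²θ = 0.0190945 m².
Substituting r = 0.0505 m, L = 0.147 m, θ = 96.8°: d²x/dθ² = +0.023883 m.
a = ω²·d²x/dθ² = (8.859)²·(+0.023883) = +1.8745 m/s²;  |a| = 1.8745 m/s².

1.87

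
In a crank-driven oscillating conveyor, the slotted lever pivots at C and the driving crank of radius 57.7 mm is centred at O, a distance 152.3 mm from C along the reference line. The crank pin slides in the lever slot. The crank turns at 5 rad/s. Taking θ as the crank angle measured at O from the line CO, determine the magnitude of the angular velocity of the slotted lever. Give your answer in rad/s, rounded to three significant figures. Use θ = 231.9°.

0.667

ω = 5 rad/s
Crank pin A relative to C: A = (d + r cosθ, r sinθ); lever angle φ = atan2(r sinθ, d + r cosθ).
Differentiating tanφ: φ̇ = rω(d cosθ + r)/(d² + r² + 2dr cosθ).
d² + r² + 2dr cosθ = |CA|² = 0.0156799 m²;  d cosθ + r = -0.036275 m.
|ω_lever| = |0.0577·5·-0.036275| / 0.0156799 = 0.66743 rad/s.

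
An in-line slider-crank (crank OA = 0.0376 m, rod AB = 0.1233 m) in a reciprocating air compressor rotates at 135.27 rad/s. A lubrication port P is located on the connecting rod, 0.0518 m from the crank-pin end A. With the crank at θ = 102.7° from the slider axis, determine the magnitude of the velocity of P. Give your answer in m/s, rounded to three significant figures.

ω = 135.3 rad/s.  Crank-pin speed |V_A| = rω = 5.0862 m/s, perpendicular to OA.
Rod angle: sinφ = −(r/L) sinθ ⇒ φ = -17.307°; ω_rod = −rω cosθ/√(L²−r²sin²θ) = +9.4988 rad/s.
V_P = V_A + ω_rod × AP, with AP = 0.0518 m along the rod.
Components: V_Px = −rω sinθ − a·ω_rod·sinφ = -4.8153 m/s;  V_Py = rω cosθ + a·ω_rod·cosφ = -0.64841 m/s.
|V_P| = √(V_Px² + V_Py²) = 4.8588 m/s.

4.86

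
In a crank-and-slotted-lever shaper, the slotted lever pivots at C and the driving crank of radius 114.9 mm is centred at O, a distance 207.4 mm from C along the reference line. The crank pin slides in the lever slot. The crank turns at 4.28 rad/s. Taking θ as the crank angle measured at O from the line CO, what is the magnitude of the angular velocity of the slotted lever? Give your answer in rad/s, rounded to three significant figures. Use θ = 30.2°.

1.49

ω = 4.28 rad/s
Crank pin A relative to C: A = (d + r cosθ, r sinθ); lever angle φ = atan2(r sinθ, d + r cosθ).
Differentiating tanφ: φ̇ = rω(d cosθ + r)/(d² + r² + 2dr cosθ).
d² + r² + 2dr cosθ = |CA|² = 0.0974086 m²;  d cosθ + r = +0.29415 m.
|ω_lever| = |0.1149·4.28·+0.29415| / 0.0974086 = 1.485 rad/s.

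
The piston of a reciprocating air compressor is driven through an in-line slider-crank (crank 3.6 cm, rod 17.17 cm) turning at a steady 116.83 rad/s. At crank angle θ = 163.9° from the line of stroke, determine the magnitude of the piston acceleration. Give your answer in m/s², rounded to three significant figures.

ω = 116.8 rad/s
x(θ) = r cosθ + √(L² − r² sin²θ); with ω constant, a = ω²·d²x/dθ².
d²x/dθ² = −r cosθ − r²(cos2θ)/√u − r⁴ sin²2θ/(4u^{3/2}),  u = L² − r² sin²θ = 0.0293812 m².
Substituting r = 0.036 m, L = 0.1717 m, θ = 163.9°: d²x/dθ² = +0.028166 m.
a = ω²·d²x/dθ² = (116.8)²·(+0.028166) = +384.45 m/s²;  |a| = 384.45 m/s².

384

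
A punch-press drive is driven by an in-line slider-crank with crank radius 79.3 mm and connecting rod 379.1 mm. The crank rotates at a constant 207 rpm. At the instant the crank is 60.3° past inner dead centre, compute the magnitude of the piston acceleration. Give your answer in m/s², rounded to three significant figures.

ω = 2π·207/60 = 21.68 rad/s
x(θ) = r cosθ + √(L² − r² sin²θ); with ω constant, a = ω²·d²x/dθ².
d²x/dθ² = −r cosθ − r²(cos2θ)/√u − r⁴ sin²2θ/(4u^{3/2}),  u = L² − r² sin²θ = 0.138972 m².
Substituting r = 0.0793 m, L = 0.3791 m, θ = 60.3°: d²x/dθ² = -0.030844 m.
a = ω²·d²x/dθ² = (21.68)²·(-0.030844) = -14.494 m/s²;  |a| = 14.494 m/s².

14.5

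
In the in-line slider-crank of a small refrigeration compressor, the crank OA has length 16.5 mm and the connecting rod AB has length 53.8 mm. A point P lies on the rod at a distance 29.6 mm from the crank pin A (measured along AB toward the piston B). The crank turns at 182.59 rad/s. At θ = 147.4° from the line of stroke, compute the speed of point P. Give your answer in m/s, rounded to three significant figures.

ω = 182.6 rad/s.  Crank-pin speed |V_A| = rω = 3.0127 m/s, perpendicular to OA.
Rod angle: sinφ = −(r/L) sinθ ⇒ φ = -9.511°; ω_rod = −rω cosθ/√(L²−r²sin²θ) = +47.834 rad/s.
V_P = V_A + ω_rod × AP, with AP = 0.0296 m along the rod.
Components: V_Px = −rω sinθ − a·ω_rod·sinφ = -1.3892 m/s;  V_Py = rω cosθ + a·ω_rod·cosφ = -1.1417 m/s.
|V_P| = √(V_Px² + V_Py²) = 1.7981 m/s.

1.80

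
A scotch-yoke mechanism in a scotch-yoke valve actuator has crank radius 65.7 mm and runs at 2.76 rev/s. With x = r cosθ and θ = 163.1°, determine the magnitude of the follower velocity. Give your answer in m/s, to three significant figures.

0.331

ω = 17.34 rad/s (from 2.76 rev/s).
x = r cosθ ⇒ ẋ = −rω sinθ.
|v| = rω|sinθ| = 0.0657·17.34·|sin 163.1°| = 0.33121 m/s.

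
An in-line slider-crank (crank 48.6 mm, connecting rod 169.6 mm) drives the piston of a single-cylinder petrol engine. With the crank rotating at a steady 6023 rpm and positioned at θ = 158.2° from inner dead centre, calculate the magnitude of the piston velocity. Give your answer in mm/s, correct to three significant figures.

8340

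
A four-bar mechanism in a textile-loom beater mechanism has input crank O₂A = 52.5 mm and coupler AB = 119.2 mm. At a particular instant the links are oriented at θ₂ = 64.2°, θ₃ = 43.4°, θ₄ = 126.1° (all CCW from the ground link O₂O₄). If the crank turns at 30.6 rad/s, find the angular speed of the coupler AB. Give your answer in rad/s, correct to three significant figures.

12.0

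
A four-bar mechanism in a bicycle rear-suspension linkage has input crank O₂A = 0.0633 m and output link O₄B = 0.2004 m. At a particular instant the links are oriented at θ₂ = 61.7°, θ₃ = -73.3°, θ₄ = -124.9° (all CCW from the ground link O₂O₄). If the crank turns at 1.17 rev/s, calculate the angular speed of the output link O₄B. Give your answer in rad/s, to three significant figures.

2.10

ω₂ = 7.351 rad/s (from 1.17 rev/s).
Differentiating the loop-closure r₂e^{iθ₂}+r₃e^{iθ₃}=r₁+r₄e^{iθ₄} gives r₂ω₂e^{iθ₂}+r₃ω₃e^{iθ₃}=r₄ω₄e^{iθ₄}.
Eliminating the other unknown: ω₄ = r₂ω₂ sin(θ₂−θ₃) / [r₄ sin(θ₄−θ₃)].
Numerator sine = +0.70711; denominator sine = -0.78369.
Result = 0.0633·7.351·(+0.70711) / (0.2004·(-0.78369)) = -2.0951 rad/s; magnitude 2.0951 rad/s.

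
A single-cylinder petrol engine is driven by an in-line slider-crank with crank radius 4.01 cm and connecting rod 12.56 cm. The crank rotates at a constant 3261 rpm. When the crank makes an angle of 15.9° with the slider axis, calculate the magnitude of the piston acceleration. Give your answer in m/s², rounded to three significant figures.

ω = 2π·3261/60 = 341.5 rad/s
x(θ) = r cosθ + √(L² − r² sin²θ); with ω constant, a = ω²·d²x/dθ².
d²x/dθ² = −r cosθ − r²(cos2θ)/√u − r⁴ sin²2θ/(4u^{3/2}),  u = L² − r² sin²θ = 0.0156547 m².
Substituting r = 0.0401 m, L = 0.1256 m, θ = 15.9°: d²x/dθ² = -0.04958 m.
a = ω²·d²x/dθ² = (341.5)²·(-0.04958) = -5781.9 m/s²;  |a| = 5781.9 m/s².

5780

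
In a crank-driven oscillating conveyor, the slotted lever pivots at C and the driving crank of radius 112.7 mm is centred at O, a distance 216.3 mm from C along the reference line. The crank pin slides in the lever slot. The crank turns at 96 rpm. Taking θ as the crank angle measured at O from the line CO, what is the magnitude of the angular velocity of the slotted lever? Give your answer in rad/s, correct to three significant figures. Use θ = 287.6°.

2.72

ω = 10.05 rad/s (from 96 rpm).
Crank pin A relative to C: A = (d + r cosθ, r sinθ); lever angle φ = atan2(r sinθ, d + r cosθ).
Differentiating tanφ: φ̇ = rω(d cosθ + r)/(d² + r² + 2dr cosθ).
d² + r² + 2dr cosθ = |CA|² = 0.0742287 m²;  d cosθ + r = +0.1781 m.
|ω_lever| = |0.1127·10.05·+0.1781| / 0.0742287 = 2.7185 rad/s.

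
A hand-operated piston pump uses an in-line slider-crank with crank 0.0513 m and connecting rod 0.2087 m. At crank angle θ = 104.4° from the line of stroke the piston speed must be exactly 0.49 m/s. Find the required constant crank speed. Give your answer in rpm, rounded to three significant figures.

100

For an in-line slider-crank, |v_piston| = rω|sinθ|·[1 + r cosθ/√(L² − r² sin²θ)].
With r = 0.0513 m, L = 0.2087 m, θ = 104.4°: the bracketed kinematic factor |dx/dθ| = 0.046561 m.
ω = v/|dx/dθ| = 0.49/0.046561 = 10.524 rad/s.
N = 60ω/(2π) = 100.5 rpm.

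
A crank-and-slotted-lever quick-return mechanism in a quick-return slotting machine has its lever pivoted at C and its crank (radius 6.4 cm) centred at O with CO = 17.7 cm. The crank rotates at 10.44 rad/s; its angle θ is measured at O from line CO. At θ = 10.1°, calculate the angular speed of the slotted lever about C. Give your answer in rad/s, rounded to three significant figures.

ω = 10.44 rad/s
Crank pin A relative to C: A = (d + r cosθ, r sinθ); lever angle φ = atan2(r sinθ, d + r cosθ).
Differentiating tanφ: φ̇ = rω(d cosθ + r)/(d² + r² + 2dr cosθ).
d² + r² + 2dr cosθ = |CA|² = 0.0577299 m²;  d cosθ + r = +0.23826 m.
|ω_lever| = |0.064·10.44·+0.23826| / 0.0577299 = 2.7576 rad/s.

2.76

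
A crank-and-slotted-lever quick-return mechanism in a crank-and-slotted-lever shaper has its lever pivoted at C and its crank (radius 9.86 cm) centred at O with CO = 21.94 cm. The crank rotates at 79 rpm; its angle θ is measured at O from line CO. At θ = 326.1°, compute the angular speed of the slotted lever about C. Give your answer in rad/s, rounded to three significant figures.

2.44

ω = 8.273 rad/s (from 79 rpm).
Crank pin A relative to C: A = (d + r cosθ, r sinθ); lever angle φ = atan2(r sinθ, d + r cosθ).
Differentiating tanφ: φ̇ = rω(d cosθ + r)/(d² + r² + 2dr cosθ).
d² + r² + 2dr cosθ = |CA|² = 0.0937694 m²;  d cosθ + r = +0.2807 m.
|ω_lever| = |0.0986·8.273·+0.2807| / 0.0937694 = 2.4419 rad/s.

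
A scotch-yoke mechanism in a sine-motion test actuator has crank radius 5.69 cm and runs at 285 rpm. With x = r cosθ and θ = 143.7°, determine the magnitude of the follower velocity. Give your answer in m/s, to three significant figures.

1.01

ω = 29.85 rad/s (from 285 rpm).
x = r cosθ ⇒ ẋ = −rω sinθ.
|v| = rω|sinθ| = 0.0569·29.85·|sin 143.7°| = 1.0053 m/s.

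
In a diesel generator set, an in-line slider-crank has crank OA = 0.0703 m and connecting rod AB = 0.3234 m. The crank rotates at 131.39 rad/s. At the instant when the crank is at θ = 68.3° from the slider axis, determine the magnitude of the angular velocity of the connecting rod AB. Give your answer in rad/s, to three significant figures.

ω = 131.4 rad/s
The rod makes angle φ with the slider axis where L sinφ = r sinθ; differentiating, L cosφ·φ̇ = r ω cosθ.
L cosφ = √(L² − r² sin²θ) = 0.31674 m.
|ω_rod| = r ω |cosθ| / √(L² − r² sin²θ) = 0.0703·131.4·0.36975/0.31674 = 10.783 rad/s.

10.8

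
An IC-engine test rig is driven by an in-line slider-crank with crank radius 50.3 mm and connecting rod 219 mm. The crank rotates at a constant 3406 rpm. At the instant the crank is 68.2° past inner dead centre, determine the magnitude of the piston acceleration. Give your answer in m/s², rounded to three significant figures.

ω = 2π·3406/60 = 356.7 rad/s
x(θ) = r cosθ + √(L² − r² sin²θ); with ω constant, a = ω²·d²x/dθ².
d²x/dθ² = −r cosθ − r²(cos2θ)/√u − r⁴ sin²2θ/(4u^{3/2}),  u = L² − r² sin²θ = 0.0457798 m².
Substituting r = 0.0503 m, L = 0.219 m, θ = 68.2°: d²x/dθ² = -0.010194 m.
a = ω²·d²x/dθ² = (356.7)²·(-0.010194) = -1296.9 m/s²;  |a| = 1296.9 m/s².

1300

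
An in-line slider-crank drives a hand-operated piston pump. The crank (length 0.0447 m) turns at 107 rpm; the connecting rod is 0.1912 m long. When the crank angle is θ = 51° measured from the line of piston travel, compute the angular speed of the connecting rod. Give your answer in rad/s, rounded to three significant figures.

ω = 11.21 rad/s (converted from 107 rpm).
The rod makes angle φ with the slider axis where L sinφ = r sinθ; differentiating, L cosφ·φ̇ = r ω cosθ.
L cosφ = √(L² − r² sin²θ) = 0.18802 m.
|ω_rod| = r ω |cosθ| / √(L² − r² sin²θ) = 0.0447·11.21·0.62932/0.18802 = 1.6765 rad/s.

1.68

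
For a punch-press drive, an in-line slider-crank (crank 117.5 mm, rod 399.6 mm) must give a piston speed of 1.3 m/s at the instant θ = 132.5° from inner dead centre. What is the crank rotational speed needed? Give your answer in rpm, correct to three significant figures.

180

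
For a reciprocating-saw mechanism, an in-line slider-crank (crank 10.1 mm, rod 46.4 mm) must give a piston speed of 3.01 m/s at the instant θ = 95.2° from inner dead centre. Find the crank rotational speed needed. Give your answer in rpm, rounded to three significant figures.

2920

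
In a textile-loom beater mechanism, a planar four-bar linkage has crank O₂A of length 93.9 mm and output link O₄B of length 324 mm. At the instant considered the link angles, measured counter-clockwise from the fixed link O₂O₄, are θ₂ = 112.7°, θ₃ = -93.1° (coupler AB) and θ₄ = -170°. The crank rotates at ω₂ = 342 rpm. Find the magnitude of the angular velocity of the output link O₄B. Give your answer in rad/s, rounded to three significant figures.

ω₂ = 35.81 rad/s (from 342 rpm).
Differentiating the loop-closure r₂e^{iθ₂}+r₃e^{iθ₃}=r₁+r₄e^{iθ₄} gives r₂ω₂e^{iθ₂}+r₃ω₃e^{iθ₃}=r₄ω₄e^{iθ₄}.
Eliminating the other unknown: ω₄ = r₂ω₂ sin(θ₂−θ₃) / [r₄ sin(θ₄−θ₃)].
Numerator sine = -0.43523; denominator sine = -0.97398.
Result = 0.0939·35.81·(-0.43523) / (0.324·(-0.97398)) = +4.6382 rad/s; magnitude 4.6382 rad/s.

4.64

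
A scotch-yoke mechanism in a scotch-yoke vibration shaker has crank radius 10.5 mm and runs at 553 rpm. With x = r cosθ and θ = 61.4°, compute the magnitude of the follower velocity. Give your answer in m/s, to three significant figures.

ω = 57.91 rad/s (from 553 rpm).
x = r cosθ ⇒ ẋ = −rω sinθ.
|v| = rω|sinθ| = 0.0105·57.91·|sin 61.4°| = 0.53386 m/s.

0.534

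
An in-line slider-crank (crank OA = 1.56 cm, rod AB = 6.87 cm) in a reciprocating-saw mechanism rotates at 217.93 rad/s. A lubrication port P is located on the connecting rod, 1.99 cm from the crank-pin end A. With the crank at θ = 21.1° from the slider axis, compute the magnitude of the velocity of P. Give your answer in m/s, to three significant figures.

2.60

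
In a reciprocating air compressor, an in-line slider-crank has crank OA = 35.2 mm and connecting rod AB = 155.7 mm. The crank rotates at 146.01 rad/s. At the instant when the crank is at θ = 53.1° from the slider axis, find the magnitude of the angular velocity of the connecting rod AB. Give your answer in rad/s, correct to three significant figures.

20.2

ω = 146 rad/s
The rod makes angle φ with the slider axis where L sinφ = r sinθ; differentiating, L cosφ·φ̇ = r ω cosθ.
L cosφ = √(L² − r² sin²θ) = 0.15313 m.
|ω_rod| = r ω |cosθ| / √(L² − r² sin²θ) = 0.0352·146·0.60042/0.15313 = 20.152 rad/s.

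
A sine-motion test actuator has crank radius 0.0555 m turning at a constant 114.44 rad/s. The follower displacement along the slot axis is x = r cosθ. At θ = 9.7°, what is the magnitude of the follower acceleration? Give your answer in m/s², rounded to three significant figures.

716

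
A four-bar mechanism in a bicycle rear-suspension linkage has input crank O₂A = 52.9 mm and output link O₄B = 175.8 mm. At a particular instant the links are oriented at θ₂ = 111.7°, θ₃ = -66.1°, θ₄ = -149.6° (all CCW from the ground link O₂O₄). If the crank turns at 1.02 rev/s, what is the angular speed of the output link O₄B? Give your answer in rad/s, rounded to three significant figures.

0.0745

ω₂ = 6.409 rad/s (from 1.02 rev/s).
Differentiating the loop-closure r₂e^{iθ₂}+r₃e^{iθ₃}=r₁+r₄e^{iθ₄} gives r₂ω₂e^{iθ₂}+r₃ω₃e^{iθ₃}=r₄ω₄e^{iθ₄}.
Eliminating the other unknown: ω₄ = r₂ω₂ sin(θ₂−θ₃) / [r₄ sin(θ₄−θ₃)].
Numerator sine = +0.03839; denominator sine = -0.99357.
Result = 0.0529·6.409·(+0.03839) / (0.1758·(-0.99357)) = -0.074509 rad/s; magnitude 0.074509 rad/s.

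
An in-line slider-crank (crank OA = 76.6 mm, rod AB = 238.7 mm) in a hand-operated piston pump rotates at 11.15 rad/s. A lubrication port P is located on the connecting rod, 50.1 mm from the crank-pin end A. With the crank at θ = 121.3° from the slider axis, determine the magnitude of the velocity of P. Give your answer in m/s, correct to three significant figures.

ω = 11.15 rad/s.  Crank-pin speed |V_A| = rω = 0.85409 m/s, perpendicular to OA.
Rod angle: sinφ = −(r/L) sinθ ⇒ φ = -15.914°; ω_rod = −rω cosθ/√(L²−r²sin²θ) = +1.933 rad/s.
V_P = V_A + ω_rod × AP, with AP = 0.0501 m along the rod.
Components: V_Px = −rω sinθ − a·ω_rod·sinφ = -0.70323 m/s;  V_Py = rω cosθ + a·ω_rod·cosφ = -0.35059 m/s.
|V_P| = √(V_Px² + V_Py²) = 0.78578 m/s.

0.786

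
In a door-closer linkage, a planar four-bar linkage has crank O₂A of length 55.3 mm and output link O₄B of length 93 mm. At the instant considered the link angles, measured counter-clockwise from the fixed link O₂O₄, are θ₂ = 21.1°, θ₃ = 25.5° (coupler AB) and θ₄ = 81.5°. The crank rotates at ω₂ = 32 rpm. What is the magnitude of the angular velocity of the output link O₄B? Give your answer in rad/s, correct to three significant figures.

ω₂ = 3.351 rad/s (from 32 rpm).
Differentiating the loop-closure r₂e^{iθ₂}+r₃e^{iθ₃}=r₁+r₄e^{iθ₄} gives r₂ω₂e^{iθ₂}+r₃ω₃e^{iθ₃}=r₄ω₄e^{iθ₄}.
Eliminating the other unknown: ω₄ = r₂ω₂ sin(θ₂−θ₃) / [r₄ sin(θ₄−θ₃)].
Numerator sine = -0.07672; denominator sine = +0.82904.
Result = 0.0553·3.351·(-0.07672) / (0.093·(+0.82904)) = -0.1844 rad/s; magnitude 0.1844 rad/s.

0.184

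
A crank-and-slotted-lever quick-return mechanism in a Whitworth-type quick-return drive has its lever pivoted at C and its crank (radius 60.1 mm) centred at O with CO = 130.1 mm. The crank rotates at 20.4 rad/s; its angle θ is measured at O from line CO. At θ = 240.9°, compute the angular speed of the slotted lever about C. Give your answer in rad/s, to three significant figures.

0.301

ω = 20.4 rad/s
Crank pin A relative to C: A = (d + r cosθ, r sinθ); lever angle φ = atan2(r sinθ, d + r cosθ).
Differentiating tanφ: φ̇ = rω(d cosθ + r)/(d² + r² + 2dr cosθ).
d² + r² + 2dr cosθ = |CA|² = 0.0129327 m²;  d cosθ + r = -0.0031722 m.
|ω_lever| = |0.0601·20.4·-0.0031722| / 0.0129327 = 0.30073 rad/s.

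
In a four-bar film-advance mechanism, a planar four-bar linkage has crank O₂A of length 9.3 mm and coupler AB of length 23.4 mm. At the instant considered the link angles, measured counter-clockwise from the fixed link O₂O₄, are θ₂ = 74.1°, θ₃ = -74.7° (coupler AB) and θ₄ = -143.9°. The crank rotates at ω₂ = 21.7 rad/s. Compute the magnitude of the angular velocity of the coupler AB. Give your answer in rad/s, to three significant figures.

5.68

ω₂ = 21.7 rad/s
Differentiating the loop-closure r₂e^{iθ₂}+r₃e^{iθ₃}=r₁+r₄e^{iθ₄} gives r₂ω₂e^{iθ₂}+r₃ω₃e^{iθ₃}=r₄ω₄e^{iθ₄}.
Eliminating the other unknown: ω₃ = r₂ω₂ sin(θ₄−θ₂) / [r₃ sin(θ₃−θ₄)].
Numerator sine = +0.61566; denominator sine = +0.93483.
Result = 0.0093·21.7·(+0.61566) / (0.0234·(+0.93483)) = +5.6799 rad/s; magnitude 5.6799 rad/s.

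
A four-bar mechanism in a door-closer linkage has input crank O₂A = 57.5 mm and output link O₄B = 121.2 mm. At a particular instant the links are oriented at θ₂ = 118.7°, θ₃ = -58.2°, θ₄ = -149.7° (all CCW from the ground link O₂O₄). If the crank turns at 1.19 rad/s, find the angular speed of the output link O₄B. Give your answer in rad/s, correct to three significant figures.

0.0305

ω₂ = 1.19 rad/s
Differentiating the loop-closure r₂e^{iθ₂}+r₃e^{iθ₃}=r₁+r₄e^{iθ₄} gives r₂ω₂e^{iθ₂}+r₃ω₃e^{iθ₃}=r₄ω₄e^{iθ₄}.
Eliminating the other unknown: ω₄ = r₂ω₂ sin(θ₂−θ₃) / [r₄ sin(θ₄−θ₃)].
Numerator sine = +0.05408; denominator sine = -0.99966.
Result = 0.0575·1.19·(+0.05408) / (0.1212·(-0.99966)) = -0.030541 rad/s; magnitude 0.030541 rad/s.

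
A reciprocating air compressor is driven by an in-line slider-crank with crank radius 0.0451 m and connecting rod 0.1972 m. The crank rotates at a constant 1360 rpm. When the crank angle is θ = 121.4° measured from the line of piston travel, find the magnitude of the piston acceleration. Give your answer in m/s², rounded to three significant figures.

572

ω = 2π·1360/60 = 142.4 rad/s
x(θ) = r cosθ + √(L² − r² sin²θ); with ω constant, a = ω²·d²x/dθ².
d²x/dθ² = −r cosθ − r²(cos2θ)/√u − r⁴ sin²2θ/(4u^{3/2}),  u = L² − r² sin²θ = 0.037406 m².
Substituting r = 0.0451 m, L = 0.1972 m, θ = 121.4°: d²x/dθ² = +0.028192 m.
a = ω²·d²x/dθ² = (142.4)²·(+0.028192) = +571.81 m/s²;  |a| = 571.81 m/s².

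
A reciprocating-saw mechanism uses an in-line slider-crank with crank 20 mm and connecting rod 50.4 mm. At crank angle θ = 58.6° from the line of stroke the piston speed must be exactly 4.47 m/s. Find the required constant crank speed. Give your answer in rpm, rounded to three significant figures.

2050

For an in-line slider-crank, |v_piston| = rω|sinθ|·[1 + r cosθ/√(L² − r² sin²θ)].
With r = 0.02 m, L = 0.0504 m, θ = 58.6°: the bracketed kinematic factor |dx/dθ| = 0.020822 m.
ω = v/|dx/dθ| = 4.47/0.020822 = 214.67 rad/s.
N = 60ω/(2π) = 2050 rpm.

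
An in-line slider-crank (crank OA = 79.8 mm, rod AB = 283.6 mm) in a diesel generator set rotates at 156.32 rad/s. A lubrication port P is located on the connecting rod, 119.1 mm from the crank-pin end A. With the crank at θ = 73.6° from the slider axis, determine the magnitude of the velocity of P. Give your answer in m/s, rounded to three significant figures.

12.5

ω = 156.3 rad/s.  Crank-pin speed |V_A| = rω = 12.474 m/s, perpendicular to OA.
Rod angle: sinφ = −(r/L) sinθ ⇒ φ = -15.660°; ω_rod = −rω cosθ/√(L²−r²sin²θ) = -12.898 rad/s.
V_P = V_A + ω_rod × AP, with AP = 0.1191 m along the rod.
Components: V_Px = −rω sinθ − a·ω_rod·sinφ = -12.381 m/s;  V_Py = rω cosθ + a·ω_rod·cosφ = +2.0429 m/s.
|V_P| = √(V_Px² + V_Py²) = 12.549 m/s.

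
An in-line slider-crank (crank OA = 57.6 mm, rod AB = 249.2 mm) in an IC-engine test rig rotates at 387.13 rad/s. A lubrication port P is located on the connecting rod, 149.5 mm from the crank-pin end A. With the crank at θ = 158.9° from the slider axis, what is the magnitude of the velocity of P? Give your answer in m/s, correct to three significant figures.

10.9

ω = 387.1 rad/s.  Crank-pin speed |V_A| = rω = 22.299 m/s, perpendicular to OA.
Rod angle: sinφ = −(r/L) sinθ ⇒ φ = -4.773°; ω_rod = −rω cosθ/√(L²−r²sin²θ) = +83.772 rad/s.
V_P = V_A + ω_rod × AP, with AP = 0.1495 m along the rod.
Components: V_Px = −rω sinθ − a·ω_rod·sinφ = -6.9853 m/s;  V_Py = rω cosθ + a·ω_rod·cosφ = -8.3231 m/s.
|V_P| = √(V_Px² + V_Py²) = 10.866 m/s.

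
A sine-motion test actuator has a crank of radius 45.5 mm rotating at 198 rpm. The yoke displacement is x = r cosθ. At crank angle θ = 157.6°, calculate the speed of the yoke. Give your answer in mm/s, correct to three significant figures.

ω = 20.73 rad/s (from 198 rpm).
x = r cosθ ⇒ ẋ = −rω sinθ.
|v| = rω|sinθ| = 0.0455·20.73·|sin 157.6°| = 0.35951 m/s = 359.51 mm/s.

360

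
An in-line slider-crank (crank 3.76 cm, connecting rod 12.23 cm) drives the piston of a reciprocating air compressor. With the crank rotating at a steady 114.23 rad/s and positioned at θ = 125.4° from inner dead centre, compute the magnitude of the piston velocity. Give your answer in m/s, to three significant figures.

ω = 114.2 rad/s
For an in-line slider-crank, x = r cosθ + √(L² − r² sin²θ), so v = −rω sinθ·[1 + r cosθ/√(L² − r² sin²θ)].
With r = 0.0376 m, L = 0.1223 m, θ = 125.4°: √(L² − r² sin²θ) = 0.1184 m.
v = −0.0376·114.2·0.81513·[1 + 0.0376·-0.57928/0.1184] = -2.8569 m/s.
|v| = 2.8569 m/s.

2.86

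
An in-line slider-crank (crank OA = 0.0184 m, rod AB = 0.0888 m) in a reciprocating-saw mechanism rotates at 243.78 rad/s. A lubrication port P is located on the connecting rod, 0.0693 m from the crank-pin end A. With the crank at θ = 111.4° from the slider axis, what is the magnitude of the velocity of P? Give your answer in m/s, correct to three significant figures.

3.94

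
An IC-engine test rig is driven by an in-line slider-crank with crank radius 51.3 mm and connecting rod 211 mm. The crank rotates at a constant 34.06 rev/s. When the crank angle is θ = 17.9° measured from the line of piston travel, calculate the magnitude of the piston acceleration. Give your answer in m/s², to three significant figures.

2700

ω = 2π·34.1 = 214 rad/s
x(θ) = r cosθ + √(L² − r² sin²θ); with ω constant, a = ω²·d²x/dθ².
d²x/dθ² = −r cosθ − r²(cos2θ)/√u − r⁴ sin²2θ/(4u^{3/2}),  u = L² − r² sin²θ = 0.0442724 m².
Substituting r = 0.0513 m, L = 0.211 m, θ = 17.9°: d²x/dθ² = -0.059025 m.
a = ω²·d²x/dθ² = (214)²·(-0.059025) = -2703.2 m/s²;  |a| = 2703.2 m/s².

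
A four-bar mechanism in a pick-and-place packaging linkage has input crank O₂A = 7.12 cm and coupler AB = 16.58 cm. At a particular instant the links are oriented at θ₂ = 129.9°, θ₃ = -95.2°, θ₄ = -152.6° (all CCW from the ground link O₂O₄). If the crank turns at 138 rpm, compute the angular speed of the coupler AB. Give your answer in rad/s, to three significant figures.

ω₂ = 14.45 rad/s (from 138 rpm).
Differentiating the loop-closure r₂e^{iθ₂}+r₃e^{iθ₃}=r₁+r₄e^{iθ₄} gives r₂ω₂e^{iθ₂}+r₃ω₃e^{iθ₃}=r₄ω₄e^{iθ₄}.
Eliminating the other unknown: ω₃ = r₂ω₂ sin(θ₄−θ₂) / [r₃ sin(θ₃−θ₄)].
Numerator sine = +0.97630; denominator sine = +0.84245.
Result = 0.0712·14.45·(+0.97630) / (0.1658·(+0.84245)) = +7.1918 rad/s; magnitude 7.1918 rad/s.

7.19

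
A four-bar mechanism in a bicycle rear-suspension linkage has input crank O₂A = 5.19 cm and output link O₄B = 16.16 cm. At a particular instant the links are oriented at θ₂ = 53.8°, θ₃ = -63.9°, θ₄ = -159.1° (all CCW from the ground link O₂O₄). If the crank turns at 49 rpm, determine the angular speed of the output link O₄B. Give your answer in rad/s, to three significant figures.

1.47

ω₂ = 5.131 rad/s (from 49 rpm).
Differentiating the loop-closure r₂e^{iθ₂}+r₃e^{iθ₃}=r₁+r₄e^{iθ₄} gives r₂ω₂e^{iθ₂}+r₃ω₃e^{iθ₃}=r₄ω₄e^{iθ₄}.
Eliminating the other unknown: ω₄ = r₂ω₂ sin(θ₂−θ₃) / [r₄ sin(θ₄−θ₃)].
Numerator sine = +0.88539; denominator sine = -0.99588.
Result = 0.0519·5.131·(+0.88539) / (0.1616·(-0.99588)) = -1.4651 rad/s; magnitude 1.4651 rad/s.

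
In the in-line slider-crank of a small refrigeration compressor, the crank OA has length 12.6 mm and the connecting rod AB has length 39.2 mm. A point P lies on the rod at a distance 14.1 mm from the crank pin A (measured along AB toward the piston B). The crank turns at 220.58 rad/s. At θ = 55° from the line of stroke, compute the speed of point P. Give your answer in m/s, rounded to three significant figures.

2.64

ω = 220.6 rad/s.  Crank-pin speed |V_A| = rω = 2.7793 m/s, perpendicular to OA.
Rod angle: sinφ = −(r/L) sinθ ⇒ φ = -15.266°; ω_rod = −rω cosθ/√(L²−r²sin²θ) = -42.154 rad/s.
V_P = V_A + ω_rod × AP, with AP = 0.0141 m along the rod.
Components: V_Px = −rω sinθ − a·ω_rod·sinφ = -2.4332 m/s;  V_Py = rω cosθ + a·ω_rod·cosφ = +1.0207 m/s.
|V_P| = √(V_Px² + V_Py²) = 2.6386 m/s.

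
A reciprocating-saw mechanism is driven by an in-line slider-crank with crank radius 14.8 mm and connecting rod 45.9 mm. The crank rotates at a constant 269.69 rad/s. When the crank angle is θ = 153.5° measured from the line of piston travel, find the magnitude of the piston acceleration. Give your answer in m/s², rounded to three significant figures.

746

ω = 269.7 rad/s
x(θ) = r cosθ + √(L² − r² sin²θ); with ω constant, a = ω²·d²x/dθ².
d²x/dθ² = −r cosθ − r²(cos2θ)/√u − r⁴ sin²2θ/(4u^{3/2}),  u = L² − r² sin²θ = 0.0020632 m².
Substituting r = 0.0148 m, L = 0.0459 m, θ = 153.5°: d²x/dθ² = +0.010261 m.
a = ω²·d²x/dθ² = (269.7)²·(+0.010261) = +746.33 m/s²;  |a| = 746.33 m/s².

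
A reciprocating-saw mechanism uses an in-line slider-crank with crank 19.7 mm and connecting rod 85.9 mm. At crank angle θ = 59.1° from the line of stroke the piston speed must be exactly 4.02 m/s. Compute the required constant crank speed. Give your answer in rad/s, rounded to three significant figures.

212

For an in-line slider-crank, |v_piston| = rω|sinθ|·[1 + r cosθ/√(L² − r² sin²θ)].
With r = 0.0197 m, L = 0.0859 m, θ = 59.1°: the bracketed kinematic factor |dx/dθ| = 0.018934 m.
ω = v/|dx/dθ| = 4.02/0.018934 = 212.31 rad/s.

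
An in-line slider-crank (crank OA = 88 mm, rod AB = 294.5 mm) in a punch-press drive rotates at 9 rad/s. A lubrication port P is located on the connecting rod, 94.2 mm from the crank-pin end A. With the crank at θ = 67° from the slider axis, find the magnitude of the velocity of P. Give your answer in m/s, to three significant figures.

ω = 9 rad/s.  Crank-pin speed |V_A| = rω = 0.792 m/s, perpendicular to OA.
Rod angle: sinφ = −(r/L) sinθ ⇒ φ = -15.965°; ω_rod = −rω cosθ/√(L²−r²sin²θ) = -1.093 rad/s.
V_P = V_A + ω_rod × AP, with AP = 0.0942 m along the rod.
Components: V_Px = −rω sinθ − a·ω_rod·sinφ = -0.75736 m/s;  V_Py = rω cosθ + a·ω_rod·cosφ = +0.21047 m/s.
|V_P| = √(V_Px² + V_Py²) = 0.78606 m/s.

0.786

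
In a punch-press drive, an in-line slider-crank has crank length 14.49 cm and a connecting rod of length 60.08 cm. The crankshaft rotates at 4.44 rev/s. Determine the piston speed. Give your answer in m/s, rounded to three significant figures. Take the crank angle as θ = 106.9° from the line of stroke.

3.59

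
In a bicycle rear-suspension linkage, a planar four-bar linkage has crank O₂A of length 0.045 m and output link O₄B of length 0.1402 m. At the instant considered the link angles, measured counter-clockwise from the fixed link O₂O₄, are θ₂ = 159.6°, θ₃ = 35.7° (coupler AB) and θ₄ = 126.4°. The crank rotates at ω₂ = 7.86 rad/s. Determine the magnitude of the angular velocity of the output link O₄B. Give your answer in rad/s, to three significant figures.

2.09

ω₂ = 7.86 rad/s
Differentiating the loop-closure r₂e^{iθ₂}+r₃e^{iθ₃}=r₁+r₄e^{iθ₄} gives r₂ω₂e^{iθ₂}+r₃ω₃e^{iθ₃}=r₄ω₄e^{iθ₄}.
Eliminating the other unknown: ω₄ = r₂ω₂ sin(θ₂−θ₃) / [r₄ sin(θ₄−θ₃)].
Numerator sine = +0.83001; denominator sine = +0.99993.
Result = 0.045·7.86·(+0.83001) / (0.1402·(+0.99993)) = +2.0941 rad/s; magnitude 2.0941 rad/s.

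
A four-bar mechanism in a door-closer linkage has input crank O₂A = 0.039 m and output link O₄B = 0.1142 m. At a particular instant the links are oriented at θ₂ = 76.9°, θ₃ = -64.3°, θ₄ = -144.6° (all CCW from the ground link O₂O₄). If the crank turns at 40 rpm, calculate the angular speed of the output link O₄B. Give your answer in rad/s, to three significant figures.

0.909

ω₂ = 4.189 rad/s (from 40 rpm).
Differentiating the loop-closure r₂e^{iθ₂}+r₃e^{iθ₃}=r₁+r₄e^{iθ₄} gives r₂ω₂e^{iθ₂}+r₃ω₃e^{iθ₃}=r₄ω₄e^{iθ₄}.
Eliminating the other unknown: ω₄ = r₂ω₂ sin(θ₂−θ₃) / [r₄ sin(θ₄−θ₃)].
Numerator sine = +0.62660; denominator sine = -0.98570.
Result = 0.039·4.189·(+0.62660) / (0.1142·(-0.98570)) = -0.90936 rad/s; magnitude 0.90936 rad/s.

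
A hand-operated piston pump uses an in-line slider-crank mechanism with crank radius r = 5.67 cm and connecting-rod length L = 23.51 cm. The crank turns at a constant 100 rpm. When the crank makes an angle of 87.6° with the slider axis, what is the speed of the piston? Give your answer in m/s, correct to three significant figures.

0.599

ω = 2π·100/60 = 10.47 rad/s
For an in-line slider-crank, x = r cosθ + √(L² − r² sin²θ), so v = −rω sinθ·[1 + r cosθ/√(L² − r² sin²θ)].
With r = 0.0567 m, L = 0.2351 m, θ = 87.6°: √(L² − r² sin²θ) = 0.22817 m.
v = −0.0567·10.47·0.99912·[1 + 0.0567·0.04188/0.22817] = -0.59941 m/s.
|v| = 0.59941 m/s.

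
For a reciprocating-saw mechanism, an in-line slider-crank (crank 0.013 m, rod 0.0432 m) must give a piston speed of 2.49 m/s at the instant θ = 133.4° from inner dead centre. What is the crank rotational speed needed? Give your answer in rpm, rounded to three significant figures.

3190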